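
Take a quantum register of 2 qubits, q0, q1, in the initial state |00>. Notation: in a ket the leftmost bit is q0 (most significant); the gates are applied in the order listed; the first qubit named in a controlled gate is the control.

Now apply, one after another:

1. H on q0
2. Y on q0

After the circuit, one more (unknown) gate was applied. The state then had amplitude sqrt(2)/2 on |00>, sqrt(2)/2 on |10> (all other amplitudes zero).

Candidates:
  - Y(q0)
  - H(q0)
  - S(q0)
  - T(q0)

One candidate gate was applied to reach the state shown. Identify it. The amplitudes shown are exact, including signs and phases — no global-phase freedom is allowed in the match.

The applied gate was Y(q0).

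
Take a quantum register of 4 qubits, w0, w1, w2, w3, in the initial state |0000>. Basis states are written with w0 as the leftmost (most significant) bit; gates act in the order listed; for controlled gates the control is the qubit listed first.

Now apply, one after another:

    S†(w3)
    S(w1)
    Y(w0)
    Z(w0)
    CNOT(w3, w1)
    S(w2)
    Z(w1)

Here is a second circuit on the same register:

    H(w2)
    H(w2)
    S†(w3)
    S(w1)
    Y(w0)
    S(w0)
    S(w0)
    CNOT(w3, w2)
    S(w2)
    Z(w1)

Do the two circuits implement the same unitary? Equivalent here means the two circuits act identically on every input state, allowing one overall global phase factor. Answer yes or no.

No, they are not equivalent — no single phase factor reconciles the two unitaries.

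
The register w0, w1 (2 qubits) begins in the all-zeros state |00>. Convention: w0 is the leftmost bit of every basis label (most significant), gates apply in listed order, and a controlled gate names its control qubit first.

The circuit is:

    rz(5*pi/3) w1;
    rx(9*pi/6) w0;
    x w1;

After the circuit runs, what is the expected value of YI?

In the final state, YI has expectation 1.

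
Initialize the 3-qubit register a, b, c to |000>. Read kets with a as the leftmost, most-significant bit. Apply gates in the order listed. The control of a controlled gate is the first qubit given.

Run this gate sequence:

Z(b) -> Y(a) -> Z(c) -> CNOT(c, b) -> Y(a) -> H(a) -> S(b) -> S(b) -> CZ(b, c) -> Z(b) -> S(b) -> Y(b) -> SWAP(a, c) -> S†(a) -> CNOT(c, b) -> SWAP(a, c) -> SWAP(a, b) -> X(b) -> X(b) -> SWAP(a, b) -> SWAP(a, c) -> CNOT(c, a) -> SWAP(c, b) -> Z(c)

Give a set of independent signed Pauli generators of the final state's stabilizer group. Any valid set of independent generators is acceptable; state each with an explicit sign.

The final state is stabilized by the group generated by -XXX, -ZIZ, -IZZ; other independent generating sets are equally valid. Key observation: the block from step 16 through step 21 cancels to the identity and can be dropped.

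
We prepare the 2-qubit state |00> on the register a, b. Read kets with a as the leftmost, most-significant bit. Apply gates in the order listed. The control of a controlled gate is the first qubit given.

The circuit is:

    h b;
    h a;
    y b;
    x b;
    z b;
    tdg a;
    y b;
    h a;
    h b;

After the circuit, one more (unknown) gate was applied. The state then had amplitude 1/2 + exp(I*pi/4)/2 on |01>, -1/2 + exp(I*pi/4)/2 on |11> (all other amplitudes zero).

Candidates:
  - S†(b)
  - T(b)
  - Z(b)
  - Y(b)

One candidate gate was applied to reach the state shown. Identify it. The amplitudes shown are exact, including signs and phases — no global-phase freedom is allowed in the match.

It was T(b) that produced the state shown.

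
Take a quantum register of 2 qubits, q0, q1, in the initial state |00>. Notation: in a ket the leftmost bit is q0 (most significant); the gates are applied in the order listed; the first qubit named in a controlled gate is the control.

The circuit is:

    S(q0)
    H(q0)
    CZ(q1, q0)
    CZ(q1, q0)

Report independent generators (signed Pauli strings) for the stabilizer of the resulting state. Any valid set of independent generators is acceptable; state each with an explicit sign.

The stabilizer group can be generated by +XI, +IZ, among other valid generating sets.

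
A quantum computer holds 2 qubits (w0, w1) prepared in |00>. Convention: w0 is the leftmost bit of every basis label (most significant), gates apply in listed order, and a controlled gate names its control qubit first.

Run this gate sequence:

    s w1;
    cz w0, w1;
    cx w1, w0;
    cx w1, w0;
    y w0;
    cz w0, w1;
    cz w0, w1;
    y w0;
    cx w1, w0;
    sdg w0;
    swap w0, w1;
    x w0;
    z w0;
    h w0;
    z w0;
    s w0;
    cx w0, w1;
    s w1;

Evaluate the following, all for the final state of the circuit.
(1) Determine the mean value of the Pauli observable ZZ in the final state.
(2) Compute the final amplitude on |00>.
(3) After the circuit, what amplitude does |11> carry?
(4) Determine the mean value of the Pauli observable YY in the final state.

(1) The observable ZZ averages to 1. Key observation: the block from step 4 through step 9 cancels to the identity and can be dropped.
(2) The final state's coefficient on |00> equals -sqrt(2)/2.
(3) The final state's coefficient on |11> equals sqrt(2)/2.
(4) The expectation value of YY is 1.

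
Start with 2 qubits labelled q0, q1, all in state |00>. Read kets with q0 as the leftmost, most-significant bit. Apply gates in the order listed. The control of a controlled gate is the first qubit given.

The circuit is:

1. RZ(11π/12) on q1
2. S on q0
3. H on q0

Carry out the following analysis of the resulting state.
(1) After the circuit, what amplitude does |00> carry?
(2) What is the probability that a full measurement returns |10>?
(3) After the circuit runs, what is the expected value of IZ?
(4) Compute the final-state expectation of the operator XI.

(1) The amplitude on |00> is -sqrt(2)*exp(13*I*pi/24)/2.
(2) The probability of measuring |10> is 1/2.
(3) The observable IZ averages to 1.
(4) The observable XI averages to 1.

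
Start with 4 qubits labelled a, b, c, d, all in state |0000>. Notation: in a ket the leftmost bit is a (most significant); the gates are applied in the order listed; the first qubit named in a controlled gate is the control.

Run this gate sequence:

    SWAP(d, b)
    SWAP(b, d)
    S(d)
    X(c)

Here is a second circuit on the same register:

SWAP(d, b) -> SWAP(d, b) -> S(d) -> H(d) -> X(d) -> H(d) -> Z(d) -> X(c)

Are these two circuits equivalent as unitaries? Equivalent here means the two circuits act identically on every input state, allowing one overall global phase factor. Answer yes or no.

Yes, they are equivalent — the unitaries differ by at most a global phase.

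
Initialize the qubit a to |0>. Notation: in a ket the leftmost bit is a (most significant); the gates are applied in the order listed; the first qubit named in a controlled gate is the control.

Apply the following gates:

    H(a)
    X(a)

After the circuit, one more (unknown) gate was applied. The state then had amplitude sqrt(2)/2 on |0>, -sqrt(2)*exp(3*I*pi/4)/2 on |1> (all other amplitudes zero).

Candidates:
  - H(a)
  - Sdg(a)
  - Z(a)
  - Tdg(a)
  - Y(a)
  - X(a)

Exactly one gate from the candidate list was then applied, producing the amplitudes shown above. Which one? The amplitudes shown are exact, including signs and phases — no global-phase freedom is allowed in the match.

The applied gate was Tdg(a).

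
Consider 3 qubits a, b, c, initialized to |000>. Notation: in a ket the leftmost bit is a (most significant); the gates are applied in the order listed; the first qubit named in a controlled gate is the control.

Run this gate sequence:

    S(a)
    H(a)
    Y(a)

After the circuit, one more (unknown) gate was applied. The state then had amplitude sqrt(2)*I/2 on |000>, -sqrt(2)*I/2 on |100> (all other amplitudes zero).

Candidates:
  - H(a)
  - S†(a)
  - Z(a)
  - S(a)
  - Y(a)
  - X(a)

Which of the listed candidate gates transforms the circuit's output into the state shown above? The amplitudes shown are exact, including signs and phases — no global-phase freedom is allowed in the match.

The unique candidate consistent with the amplitudes is X(a).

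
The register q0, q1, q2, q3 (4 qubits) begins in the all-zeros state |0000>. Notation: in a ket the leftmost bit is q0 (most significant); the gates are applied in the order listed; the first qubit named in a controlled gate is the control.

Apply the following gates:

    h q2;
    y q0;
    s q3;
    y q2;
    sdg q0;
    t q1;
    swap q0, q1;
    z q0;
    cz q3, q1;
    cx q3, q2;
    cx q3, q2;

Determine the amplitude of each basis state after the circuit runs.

The resulting statevector has amplitude -sqrt(2)*I/2 on |0100>, sqrt(2)*I/2 on |0110>, and 0 on every other basis state.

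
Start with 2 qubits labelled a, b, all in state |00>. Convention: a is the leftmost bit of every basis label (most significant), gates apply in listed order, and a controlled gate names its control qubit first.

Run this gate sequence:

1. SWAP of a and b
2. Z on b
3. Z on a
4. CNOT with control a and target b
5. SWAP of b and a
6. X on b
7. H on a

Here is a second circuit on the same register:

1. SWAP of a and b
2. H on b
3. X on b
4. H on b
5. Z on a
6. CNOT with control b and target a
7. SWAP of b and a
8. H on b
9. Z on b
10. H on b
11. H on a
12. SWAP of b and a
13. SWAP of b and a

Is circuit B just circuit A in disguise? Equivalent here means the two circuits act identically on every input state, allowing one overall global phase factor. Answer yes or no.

No — the two circuits implement different unitaries, even allowing a global phase.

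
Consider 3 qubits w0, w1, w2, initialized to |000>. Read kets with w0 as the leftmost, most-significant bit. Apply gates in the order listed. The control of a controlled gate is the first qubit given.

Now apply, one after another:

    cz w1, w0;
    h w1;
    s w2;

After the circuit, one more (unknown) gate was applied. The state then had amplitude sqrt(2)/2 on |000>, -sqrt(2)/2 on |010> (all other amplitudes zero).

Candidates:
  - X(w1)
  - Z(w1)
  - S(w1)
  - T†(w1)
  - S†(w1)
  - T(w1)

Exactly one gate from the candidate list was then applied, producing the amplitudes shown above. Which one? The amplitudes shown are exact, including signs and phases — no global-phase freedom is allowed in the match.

The applied gate was Z(w1).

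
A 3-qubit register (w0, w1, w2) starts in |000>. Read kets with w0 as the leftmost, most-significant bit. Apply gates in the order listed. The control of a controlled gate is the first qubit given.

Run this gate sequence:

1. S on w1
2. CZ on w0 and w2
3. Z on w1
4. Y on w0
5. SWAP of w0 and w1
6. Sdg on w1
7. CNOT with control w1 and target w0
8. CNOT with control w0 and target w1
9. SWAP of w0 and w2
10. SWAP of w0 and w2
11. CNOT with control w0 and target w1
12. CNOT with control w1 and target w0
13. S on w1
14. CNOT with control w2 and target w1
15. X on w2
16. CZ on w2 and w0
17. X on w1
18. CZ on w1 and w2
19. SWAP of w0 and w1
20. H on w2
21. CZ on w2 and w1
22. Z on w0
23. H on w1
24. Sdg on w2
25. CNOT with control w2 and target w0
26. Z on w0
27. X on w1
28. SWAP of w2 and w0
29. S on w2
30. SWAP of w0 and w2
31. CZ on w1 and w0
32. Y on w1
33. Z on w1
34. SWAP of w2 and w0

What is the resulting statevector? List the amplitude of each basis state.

The resulting statevector has amplitude 1/2 on |000>, 0 on |001>, 1/2 on |010>, 0 on |011>, 0 on |100>, -1/2 on |101>, 0 on |110>, 1/2 on |111>. Key observation: the block from step 6 through step 13 cancels to the identity and can be dropped.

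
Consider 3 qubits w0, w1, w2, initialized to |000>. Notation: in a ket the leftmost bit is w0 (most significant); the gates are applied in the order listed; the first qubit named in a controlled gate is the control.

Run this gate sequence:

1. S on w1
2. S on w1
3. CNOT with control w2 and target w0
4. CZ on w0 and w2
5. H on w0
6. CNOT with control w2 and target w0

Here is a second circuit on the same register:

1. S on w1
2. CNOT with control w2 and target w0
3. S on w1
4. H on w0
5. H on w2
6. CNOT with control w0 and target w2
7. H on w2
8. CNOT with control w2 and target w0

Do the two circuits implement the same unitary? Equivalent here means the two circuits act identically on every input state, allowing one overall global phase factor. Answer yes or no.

No, they are not equivalent — no single phase factor reconciles the two unitaries.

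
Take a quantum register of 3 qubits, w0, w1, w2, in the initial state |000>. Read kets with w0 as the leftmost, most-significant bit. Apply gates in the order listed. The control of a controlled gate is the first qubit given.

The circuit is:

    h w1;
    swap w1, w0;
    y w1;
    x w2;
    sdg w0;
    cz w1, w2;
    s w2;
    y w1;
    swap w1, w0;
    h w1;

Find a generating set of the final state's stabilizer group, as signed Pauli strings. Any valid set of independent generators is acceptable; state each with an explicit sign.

The stabilizer group can be generated by +IYI, +ZII, -IIZ, among other valid generating sets.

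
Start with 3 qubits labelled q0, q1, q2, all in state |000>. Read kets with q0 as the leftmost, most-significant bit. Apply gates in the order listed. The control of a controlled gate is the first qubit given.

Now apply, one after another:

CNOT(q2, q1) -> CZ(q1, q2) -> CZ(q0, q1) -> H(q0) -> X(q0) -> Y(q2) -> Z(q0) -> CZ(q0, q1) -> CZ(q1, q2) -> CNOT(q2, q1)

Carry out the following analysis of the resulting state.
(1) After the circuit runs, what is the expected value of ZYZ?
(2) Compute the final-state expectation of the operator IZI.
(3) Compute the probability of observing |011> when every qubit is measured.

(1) The observable ZYZ averages to 0.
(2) The observable IZI averages to -1.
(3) The probability of measuring |011> is 1/2.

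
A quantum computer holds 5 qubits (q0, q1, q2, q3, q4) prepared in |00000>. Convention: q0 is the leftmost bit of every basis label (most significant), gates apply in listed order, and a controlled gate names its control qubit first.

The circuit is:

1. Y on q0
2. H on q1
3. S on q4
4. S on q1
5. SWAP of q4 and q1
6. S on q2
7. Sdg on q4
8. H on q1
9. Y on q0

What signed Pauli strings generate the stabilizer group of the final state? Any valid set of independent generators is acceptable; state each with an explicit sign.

The final state is stabilized by the group generated by +IXIII, +IIIIX, +ZIIII, +IIZII, +IIIZI; other independent generating sets are equally valid.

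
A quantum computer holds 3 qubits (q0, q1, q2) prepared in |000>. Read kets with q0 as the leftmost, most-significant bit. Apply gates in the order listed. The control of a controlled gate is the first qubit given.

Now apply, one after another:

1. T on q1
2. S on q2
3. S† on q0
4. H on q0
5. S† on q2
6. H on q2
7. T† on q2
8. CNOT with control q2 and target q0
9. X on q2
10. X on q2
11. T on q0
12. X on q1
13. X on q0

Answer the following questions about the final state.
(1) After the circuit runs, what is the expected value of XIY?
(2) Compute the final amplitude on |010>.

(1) The observable XIY averages to -1/2.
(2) The amplitude on |010> is exp(I*pi/4)/2.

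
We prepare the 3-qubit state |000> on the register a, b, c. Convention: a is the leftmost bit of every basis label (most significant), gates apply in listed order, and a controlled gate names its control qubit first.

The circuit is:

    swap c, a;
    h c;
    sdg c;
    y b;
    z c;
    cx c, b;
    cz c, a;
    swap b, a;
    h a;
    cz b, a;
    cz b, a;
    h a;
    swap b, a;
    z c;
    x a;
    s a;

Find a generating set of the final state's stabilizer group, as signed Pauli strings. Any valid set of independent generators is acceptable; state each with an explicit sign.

The final state is stabilized by the group generated by -IXY, -ZII, -IZZ; other independent generating sets are equally valid.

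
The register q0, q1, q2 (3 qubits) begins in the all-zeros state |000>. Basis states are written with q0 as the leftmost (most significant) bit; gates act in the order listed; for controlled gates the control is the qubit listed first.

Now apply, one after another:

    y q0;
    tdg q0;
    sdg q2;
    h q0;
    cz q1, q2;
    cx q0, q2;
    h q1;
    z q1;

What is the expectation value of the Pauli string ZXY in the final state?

The observable ZXY averages to 0.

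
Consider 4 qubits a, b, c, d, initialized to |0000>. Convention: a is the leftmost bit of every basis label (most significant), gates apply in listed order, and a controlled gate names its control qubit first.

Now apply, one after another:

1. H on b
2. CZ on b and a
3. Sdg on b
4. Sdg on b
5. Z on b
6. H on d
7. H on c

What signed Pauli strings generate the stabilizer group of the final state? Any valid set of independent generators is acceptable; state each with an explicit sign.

One valid set of independent stabilizer generators is +IXII, +IIXI, +IIIX, +ZIII (any independent generating set of the same group is equally correct).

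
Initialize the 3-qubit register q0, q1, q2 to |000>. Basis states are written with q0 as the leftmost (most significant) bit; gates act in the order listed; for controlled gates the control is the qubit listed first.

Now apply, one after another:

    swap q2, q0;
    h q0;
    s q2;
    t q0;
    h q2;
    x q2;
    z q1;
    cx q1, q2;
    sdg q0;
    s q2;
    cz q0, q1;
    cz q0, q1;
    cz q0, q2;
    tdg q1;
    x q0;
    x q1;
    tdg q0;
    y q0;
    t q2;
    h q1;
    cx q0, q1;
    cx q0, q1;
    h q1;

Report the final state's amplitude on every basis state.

The final amplitudes are 0 on |000>, 0 on |001>, -exp(I*pi/4)/2 on |010>, 1/2 on |011>, 0 on |100>, 0 on |101>, exp(I*pi/4)/2 on |110>, 1/2 on |111>. Key observation: the block from step 20 through step 23 cancels to the identity and can be dropped.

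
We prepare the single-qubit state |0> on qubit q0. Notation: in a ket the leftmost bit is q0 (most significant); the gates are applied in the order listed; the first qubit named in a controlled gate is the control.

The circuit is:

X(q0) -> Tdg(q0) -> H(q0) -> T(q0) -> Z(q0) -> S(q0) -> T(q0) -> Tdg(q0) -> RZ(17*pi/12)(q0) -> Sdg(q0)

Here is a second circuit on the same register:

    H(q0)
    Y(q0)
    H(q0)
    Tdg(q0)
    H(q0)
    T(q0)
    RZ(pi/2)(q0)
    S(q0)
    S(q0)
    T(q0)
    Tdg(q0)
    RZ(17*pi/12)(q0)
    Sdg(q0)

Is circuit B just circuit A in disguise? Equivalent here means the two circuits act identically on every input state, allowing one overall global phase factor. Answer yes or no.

No — the two circuits implement different unitaries, even allowing a global phase.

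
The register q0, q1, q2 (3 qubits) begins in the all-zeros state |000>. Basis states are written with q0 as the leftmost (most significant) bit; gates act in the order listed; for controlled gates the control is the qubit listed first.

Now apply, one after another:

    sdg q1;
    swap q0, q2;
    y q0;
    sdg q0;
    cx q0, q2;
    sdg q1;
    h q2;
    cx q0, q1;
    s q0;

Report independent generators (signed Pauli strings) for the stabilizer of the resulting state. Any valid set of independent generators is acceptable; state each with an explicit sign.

The final state is stabilized by the group generated by -IIX, -ZII, -IZI; other independent generating sets are equally valid.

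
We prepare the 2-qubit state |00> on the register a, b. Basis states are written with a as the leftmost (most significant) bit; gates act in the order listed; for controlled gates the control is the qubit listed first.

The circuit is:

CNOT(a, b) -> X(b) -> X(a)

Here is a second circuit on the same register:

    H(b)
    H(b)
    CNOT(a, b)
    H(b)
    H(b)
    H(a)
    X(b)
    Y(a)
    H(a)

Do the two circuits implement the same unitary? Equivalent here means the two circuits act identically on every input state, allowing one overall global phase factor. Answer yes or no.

No: there is an input state on which the two circuits produce genuinely different outputs (not merely differing by a phase).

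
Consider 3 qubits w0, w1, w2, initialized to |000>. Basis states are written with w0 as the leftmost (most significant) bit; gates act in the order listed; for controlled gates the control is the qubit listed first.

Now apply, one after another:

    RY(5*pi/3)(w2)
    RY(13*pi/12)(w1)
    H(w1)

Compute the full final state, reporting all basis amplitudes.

The resulting statevector has amplitude -3*sqrt(2*sqrt(2) + 4)/16 - 3*sqrt(4 - 2*sqrt(2))/16 - sqrt(12 - 6*sqrt(2))/16 + sqrt(6*sqrt(2) + 12)/16 on |000>, -sqrt(2*sqrt(2) + 4)/16 + sqrt(4 - 2*sqrt(2))/16 + sqrt(12 - 6*sqrt(2))/16 + sqrt(6*sqrt(2) + 12)/16 on |001>, -3*sqrt(4 - 2*sqrt(2))/16 + sqrt(12 - 6*sqrt(2))/16 + sqrt(6*sqrt(2) + 12)/16 + 3*sqrt(2*sqrt(2) + 4)/16 on |010>, -sqrt(6*sqrt(2) + 12)/16 - sqrt(2*sqrt(2) + 4)/16 - sqrt(4 - 2*sqrt(2))/16 + sqrt(12 - 6*sqrt(2))/16 on |011>, 0 on |100>, 0 on |101>, 0 on |110>, 0 on |111>.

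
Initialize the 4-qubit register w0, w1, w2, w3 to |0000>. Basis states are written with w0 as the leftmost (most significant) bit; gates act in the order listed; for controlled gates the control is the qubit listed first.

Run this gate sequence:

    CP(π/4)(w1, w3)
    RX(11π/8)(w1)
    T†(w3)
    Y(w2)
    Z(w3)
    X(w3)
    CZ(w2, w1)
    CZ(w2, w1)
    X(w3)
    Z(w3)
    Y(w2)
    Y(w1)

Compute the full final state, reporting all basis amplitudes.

The resulting statevector has amplitude -sin(5*pi/16) on |0000>, -I*cos(5*pi/16) on |0100>, and 0 on every other basis state. Key observation: the block from step 4 through step 11 cancels to the identity and can be dropped.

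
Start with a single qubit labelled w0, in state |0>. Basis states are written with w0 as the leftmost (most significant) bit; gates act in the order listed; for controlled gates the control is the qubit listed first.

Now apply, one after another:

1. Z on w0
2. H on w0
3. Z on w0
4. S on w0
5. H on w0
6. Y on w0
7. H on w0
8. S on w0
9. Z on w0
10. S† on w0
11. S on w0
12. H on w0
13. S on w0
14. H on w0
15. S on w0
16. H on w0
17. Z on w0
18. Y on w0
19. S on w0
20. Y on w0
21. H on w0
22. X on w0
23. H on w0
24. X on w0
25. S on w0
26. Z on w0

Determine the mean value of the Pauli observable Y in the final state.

In the final state, Y has expectation -1.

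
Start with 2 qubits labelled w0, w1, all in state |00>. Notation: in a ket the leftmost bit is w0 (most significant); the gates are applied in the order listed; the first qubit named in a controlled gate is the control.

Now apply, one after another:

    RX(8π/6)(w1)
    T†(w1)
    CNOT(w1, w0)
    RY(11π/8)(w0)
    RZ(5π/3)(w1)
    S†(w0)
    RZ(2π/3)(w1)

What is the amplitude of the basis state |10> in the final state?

|10> carries amplitude -exp(I*pi/3)*sin(5*pi/16)/2 in the final state.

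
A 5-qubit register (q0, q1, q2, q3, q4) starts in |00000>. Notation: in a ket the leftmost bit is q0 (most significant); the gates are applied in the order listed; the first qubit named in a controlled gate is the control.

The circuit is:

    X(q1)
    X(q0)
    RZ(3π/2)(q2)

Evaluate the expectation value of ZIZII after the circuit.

In the final state, ZIZII has expectation -1.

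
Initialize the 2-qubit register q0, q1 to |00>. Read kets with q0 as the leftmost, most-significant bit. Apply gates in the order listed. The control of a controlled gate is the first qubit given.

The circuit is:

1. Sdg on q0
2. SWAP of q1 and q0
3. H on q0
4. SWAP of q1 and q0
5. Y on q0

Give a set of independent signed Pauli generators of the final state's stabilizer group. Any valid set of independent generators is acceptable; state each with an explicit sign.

One valid set of independent stabilizer generators is +IX, -ZI (any independent generating set of the same group is equally correct).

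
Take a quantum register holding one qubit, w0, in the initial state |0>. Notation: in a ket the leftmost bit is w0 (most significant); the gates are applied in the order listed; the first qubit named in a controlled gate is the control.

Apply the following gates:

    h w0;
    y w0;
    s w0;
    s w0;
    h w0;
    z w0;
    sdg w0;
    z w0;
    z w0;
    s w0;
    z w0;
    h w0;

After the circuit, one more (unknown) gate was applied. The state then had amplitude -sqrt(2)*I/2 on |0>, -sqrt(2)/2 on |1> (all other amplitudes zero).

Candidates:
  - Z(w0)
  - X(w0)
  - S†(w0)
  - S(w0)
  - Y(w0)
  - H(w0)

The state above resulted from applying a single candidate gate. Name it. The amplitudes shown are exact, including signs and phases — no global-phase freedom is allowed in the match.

It was S†(w0) that produced the state shown.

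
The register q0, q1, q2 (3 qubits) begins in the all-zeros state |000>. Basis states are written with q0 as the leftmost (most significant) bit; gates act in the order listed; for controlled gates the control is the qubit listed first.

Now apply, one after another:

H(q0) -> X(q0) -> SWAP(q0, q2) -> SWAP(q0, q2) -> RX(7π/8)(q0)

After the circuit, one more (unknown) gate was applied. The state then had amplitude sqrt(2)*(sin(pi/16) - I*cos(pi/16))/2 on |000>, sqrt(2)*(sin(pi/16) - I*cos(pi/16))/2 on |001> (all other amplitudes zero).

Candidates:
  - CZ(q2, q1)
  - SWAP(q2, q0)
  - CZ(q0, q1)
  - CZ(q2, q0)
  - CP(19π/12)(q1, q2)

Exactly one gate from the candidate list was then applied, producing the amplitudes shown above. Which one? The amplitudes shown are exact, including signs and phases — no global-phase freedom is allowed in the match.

It was SWAP(q2, q0) that produced the state shown.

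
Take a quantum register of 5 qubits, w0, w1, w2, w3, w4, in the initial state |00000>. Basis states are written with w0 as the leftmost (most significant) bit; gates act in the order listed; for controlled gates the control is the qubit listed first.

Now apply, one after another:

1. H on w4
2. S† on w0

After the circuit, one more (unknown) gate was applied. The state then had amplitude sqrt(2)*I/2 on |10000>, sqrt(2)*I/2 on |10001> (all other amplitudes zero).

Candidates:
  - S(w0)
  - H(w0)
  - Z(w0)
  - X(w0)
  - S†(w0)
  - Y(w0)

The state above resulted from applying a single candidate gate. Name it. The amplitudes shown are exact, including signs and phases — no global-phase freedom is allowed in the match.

The applied gate was Y(w0).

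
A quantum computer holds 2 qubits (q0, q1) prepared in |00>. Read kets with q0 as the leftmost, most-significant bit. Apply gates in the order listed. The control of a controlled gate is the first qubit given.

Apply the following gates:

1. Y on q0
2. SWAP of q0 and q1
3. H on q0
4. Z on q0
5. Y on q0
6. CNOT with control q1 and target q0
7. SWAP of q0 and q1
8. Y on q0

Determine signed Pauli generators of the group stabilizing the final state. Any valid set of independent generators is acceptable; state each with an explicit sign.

One valid set of independent stabilizer generators is +IX, +ZI (any independent generating set of the same group is equally correct).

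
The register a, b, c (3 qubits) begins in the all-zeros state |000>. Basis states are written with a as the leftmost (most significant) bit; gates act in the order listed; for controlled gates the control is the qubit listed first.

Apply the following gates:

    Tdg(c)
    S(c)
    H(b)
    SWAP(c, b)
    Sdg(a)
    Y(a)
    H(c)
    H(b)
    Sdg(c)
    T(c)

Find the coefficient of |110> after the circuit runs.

|110> carries amplitude sqrt(2)*I/2 in the final state.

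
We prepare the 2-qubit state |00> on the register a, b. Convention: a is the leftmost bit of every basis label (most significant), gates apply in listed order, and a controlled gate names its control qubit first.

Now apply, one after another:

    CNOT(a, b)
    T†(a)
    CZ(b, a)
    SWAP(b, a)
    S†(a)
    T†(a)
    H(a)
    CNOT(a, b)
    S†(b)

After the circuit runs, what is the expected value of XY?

The expectation value of XY is -1.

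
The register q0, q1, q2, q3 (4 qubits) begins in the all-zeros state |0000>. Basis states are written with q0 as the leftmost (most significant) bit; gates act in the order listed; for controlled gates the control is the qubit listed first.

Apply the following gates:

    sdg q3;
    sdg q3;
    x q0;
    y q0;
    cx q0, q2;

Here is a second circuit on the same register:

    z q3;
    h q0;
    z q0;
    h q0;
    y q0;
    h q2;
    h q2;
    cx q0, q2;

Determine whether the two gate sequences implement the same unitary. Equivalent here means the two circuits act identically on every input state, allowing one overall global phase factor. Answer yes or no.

Yes: on every input state the two circuits agree up to one overall phase factor.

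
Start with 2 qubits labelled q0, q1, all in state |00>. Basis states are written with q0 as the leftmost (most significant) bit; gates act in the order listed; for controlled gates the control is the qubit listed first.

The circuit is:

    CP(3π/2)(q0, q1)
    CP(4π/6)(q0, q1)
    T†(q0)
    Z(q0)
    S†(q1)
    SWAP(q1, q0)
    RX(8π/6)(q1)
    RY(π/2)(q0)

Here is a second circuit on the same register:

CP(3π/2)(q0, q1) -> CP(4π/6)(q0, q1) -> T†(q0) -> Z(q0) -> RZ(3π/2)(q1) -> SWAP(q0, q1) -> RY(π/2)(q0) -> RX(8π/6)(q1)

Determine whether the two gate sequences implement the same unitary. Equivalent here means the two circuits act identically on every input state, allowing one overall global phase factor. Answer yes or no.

Yes: on every input state the two circuits agree up to one overall phase factor.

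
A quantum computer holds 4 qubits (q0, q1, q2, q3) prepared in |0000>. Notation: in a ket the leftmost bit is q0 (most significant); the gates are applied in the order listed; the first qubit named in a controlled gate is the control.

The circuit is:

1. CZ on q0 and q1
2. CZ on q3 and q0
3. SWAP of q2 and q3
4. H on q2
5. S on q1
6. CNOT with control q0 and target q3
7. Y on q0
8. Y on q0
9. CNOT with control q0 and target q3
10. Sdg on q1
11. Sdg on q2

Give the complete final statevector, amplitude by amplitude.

The resulting statevector has amplitude sqrt(2)/2 on |0000>, -sqrt(2)*I/2 on |0010>, and 0 on every other basis state. Key observation: the block from step 5 through step 10 cancels to the identity and can be dropped.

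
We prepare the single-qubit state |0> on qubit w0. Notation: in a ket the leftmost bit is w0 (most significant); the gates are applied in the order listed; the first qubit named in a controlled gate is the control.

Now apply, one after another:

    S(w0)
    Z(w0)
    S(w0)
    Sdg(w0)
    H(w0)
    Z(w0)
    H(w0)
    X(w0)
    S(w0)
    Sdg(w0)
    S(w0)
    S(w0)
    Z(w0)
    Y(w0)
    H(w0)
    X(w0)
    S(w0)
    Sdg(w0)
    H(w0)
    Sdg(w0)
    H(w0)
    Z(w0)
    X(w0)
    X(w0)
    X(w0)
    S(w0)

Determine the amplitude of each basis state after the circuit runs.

The final amplitudes are -sqrt(2)/2 on |0>, -sqrt(2)*I/2 on |1>.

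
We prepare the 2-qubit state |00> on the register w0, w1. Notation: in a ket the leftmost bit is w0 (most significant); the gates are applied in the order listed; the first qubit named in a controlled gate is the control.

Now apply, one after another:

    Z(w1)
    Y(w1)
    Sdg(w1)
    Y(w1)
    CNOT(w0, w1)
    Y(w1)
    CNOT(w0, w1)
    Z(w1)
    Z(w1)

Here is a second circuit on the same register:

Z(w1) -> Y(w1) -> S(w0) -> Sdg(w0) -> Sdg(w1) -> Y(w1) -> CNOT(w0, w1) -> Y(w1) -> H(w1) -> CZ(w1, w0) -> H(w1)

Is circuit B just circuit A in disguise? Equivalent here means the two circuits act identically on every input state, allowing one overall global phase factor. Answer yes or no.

Yes, they are equivalent — the unitaries differ by at most a global phase.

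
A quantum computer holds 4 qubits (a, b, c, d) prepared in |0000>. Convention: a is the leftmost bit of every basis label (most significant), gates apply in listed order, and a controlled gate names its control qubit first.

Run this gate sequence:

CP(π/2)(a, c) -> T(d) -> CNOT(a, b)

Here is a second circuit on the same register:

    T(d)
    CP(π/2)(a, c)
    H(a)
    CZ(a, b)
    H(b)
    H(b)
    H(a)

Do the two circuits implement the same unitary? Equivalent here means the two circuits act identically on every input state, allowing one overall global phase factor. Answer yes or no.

No, they are not equivalent — no single phase factor reconciles the two unitaries.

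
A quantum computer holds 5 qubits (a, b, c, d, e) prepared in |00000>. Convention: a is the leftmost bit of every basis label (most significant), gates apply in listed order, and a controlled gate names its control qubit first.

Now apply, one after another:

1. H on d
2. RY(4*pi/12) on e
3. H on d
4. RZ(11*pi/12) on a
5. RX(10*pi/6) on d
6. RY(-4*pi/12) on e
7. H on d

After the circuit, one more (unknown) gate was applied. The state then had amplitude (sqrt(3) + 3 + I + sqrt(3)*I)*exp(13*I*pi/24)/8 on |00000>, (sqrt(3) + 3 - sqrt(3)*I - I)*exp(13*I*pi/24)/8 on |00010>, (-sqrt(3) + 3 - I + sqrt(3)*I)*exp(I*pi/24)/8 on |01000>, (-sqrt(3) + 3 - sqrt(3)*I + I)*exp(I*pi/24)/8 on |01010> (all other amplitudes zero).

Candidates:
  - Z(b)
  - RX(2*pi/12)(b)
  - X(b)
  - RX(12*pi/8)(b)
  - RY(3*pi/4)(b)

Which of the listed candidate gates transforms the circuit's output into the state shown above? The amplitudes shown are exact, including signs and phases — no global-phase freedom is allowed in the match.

It was RX(2*pi/12)(b) that produced the state shown.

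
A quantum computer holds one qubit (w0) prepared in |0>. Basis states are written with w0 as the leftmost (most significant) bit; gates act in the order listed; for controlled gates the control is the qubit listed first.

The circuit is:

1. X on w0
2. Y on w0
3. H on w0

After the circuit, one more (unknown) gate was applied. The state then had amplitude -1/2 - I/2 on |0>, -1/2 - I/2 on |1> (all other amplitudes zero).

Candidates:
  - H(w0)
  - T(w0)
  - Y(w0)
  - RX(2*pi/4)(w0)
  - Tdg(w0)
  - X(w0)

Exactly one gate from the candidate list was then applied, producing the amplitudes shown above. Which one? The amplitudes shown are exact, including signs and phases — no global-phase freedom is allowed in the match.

The applied gate was RX(2*pi/4)(w0).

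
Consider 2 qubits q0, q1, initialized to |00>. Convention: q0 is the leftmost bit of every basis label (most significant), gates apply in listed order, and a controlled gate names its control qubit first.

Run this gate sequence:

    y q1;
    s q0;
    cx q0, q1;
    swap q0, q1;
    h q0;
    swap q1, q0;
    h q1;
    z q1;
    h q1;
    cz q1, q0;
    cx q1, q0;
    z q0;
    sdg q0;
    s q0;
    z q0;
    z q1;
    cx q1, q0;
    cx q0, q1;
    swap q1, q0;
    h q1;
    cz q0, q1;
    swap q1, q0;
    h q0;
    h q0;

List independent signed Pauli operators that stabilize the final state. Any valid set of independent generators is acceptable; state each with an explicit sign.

One valid set of independent stabilizer generators is +XZ, +ZX (any independent generating set of the same group is equally correct). Key observation: the block from step 12 through step 15 cancels to the identity and can be dropped.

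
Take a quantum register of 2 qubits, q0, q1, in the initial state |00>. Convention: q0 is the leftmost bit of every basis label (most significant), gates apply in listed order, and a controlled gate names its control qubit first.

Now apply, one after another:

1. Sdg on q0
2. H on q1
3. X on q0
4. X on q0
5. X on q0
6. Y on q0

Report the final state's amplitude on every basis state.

The resulting statevector has amplitude -sqrt(2)*I/2 on |00>, -sqrt(2)*I/2 on |01>, 0 on |10>, 0 on |11>.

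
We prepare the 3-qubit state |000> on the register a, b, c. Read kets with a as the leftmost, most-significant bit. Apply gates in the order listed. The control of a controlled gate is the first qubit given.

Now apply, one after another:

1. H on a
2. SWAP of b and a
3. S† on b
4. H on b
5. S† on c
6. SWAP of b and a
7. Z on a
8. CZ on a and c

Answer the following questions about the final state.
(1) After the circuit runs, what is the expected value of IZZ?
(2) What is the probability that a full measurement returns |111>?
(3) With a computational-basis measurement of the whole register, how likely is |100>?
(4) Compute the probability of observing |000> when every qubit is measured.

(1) The expectation value of IZZ is 1.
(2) The probability of measuring |111> is 0.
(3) A full measurement returns |100> with probability 1/2.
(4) The probability of measuring |000> is 1/2.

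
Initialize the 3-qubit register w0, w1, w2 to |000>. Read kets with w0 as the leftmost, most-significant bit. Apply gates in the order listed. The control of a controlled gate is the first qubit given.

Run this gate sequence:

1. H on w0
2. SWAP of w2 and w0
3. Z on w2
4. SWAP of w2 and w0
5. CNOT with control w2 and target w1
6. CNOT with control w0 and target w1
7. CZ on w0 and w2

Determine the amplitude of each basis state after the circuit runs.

The resulting statevector has amplitude sqrt(2)/2 on |000>, -sqrt(2)/2 on |110>, and 0 on every other basis state.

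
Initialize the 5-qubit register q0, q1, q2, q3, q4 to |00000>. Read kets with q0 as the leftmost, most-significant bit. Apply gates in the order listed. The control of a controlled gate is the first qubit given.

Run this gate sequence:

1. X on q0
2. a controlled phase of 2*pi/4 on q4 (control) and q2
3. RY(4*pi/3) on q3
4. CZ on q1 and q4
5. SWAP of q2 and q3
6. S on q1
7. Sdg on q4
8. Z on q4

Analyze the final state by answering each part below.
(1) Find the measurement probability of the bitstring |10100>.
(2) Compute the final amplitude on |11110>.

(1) A full measurement returns |10100> with probability 3/4.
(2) |11110> carries amplitude 0 in the final state.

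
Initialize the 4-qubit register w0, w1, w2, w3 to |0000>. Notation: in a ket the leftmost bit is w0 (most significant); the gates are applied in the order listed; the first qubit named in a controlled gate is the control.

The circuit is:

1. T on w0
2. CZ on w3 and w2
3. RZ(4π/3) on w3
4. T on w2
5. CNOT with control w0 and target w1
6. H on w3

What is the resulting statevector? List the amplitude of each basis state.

The final amplitudes are -sqrt(2)*exp(I*pi/3)/2 on |0000>, -sqrt(2)*exp(I*pi/3)/2 on |0001>, and 0 on every other basis state.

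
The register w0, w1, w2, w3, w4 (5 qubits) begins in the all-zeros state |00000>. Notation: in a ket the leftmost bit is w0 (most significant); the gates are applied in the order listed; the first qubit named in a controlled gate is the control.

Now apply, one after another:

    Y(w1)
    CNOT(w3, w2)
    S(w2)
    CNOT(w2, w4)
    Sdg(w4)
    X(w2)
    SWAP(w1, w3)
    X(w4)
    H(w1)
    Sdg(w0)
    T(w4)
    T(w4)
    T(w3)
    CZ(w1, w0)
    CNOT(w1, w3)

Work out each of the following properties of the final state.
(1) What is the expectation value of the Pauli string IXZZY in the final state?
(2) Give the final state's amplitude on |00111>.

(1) The observable IXZZY averages to 0.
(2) The final state's coefficient on |00111> equals -sqrt(2)*exp(I*pi/4)/2.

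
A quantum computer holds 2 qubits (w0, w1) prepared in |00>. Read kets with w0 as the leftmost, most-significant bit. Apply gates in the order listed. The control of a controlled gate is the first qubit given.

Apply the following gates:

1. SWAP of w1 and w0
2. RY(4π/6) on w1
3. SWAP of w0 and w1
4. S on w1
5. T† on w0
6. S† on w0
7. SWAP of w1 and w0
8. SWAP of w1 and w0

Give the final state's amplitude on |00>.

The amplitude on |00> is 1/2. Key observation: gates 7-8 undo each other exactly, leaving only the rest of the circuit to track.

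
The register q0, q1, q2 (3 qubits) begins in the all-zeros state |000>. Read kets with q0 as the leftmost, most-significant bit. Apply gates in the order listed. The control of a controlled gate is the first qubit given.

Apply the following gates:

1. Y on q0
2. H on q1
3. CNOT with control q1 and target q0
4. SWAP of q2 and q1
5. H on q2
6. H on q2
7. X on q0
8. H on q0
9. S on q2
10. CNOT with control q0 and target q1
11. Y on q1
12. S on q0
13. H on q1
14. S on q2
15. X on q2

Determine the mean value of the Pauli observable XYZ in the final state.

The observable XYZ averages to 1. Key observation: steps 5-6 multiply out to the identity, so the circuit reduces to the remaining gates.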